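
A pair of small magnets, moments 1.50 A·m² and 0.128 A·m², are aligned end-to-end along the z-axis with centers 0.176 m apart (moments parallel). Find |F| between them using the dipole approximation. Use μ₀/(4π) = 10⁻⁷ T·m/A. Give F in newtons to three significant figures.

On-axis B of dipole 1: B = (μ₀/4π)·2m₁/r³. Force on dipole 2: F = m₂·dB/dr.
dB/dr = −(μ₀/4π)·6m₁/r⁴, so |F| = (μ₀/4π)·6m₁m₂/r⁴.
F = 6(10⁻⁷)(1.50)(0.128)/(0.176)⁴ = 1.201×10⁻⁴ N.

F ≈ 1.20×10⁻⁴ N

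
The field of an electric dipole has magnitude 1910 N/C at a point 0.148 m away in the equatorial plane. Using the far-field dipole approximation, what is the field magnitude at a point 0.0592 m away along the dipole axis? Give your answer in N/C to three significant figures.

E ≈ 5.97×10⁴ N/C

Dipole fields scale as 1/r³ in the far field.
The axial field is twice the equatorial field at the same r, so the geometry factor is 2/1.
E₂ = E₁ · (2/1) · (r₁/r₂)³ = 1910 · 2 · (0.148/0.0592)³.
(r₁/r₂)³ = (2.5)³ = 15.62.
E₂ ≈ 5.969×10⁴ N/C.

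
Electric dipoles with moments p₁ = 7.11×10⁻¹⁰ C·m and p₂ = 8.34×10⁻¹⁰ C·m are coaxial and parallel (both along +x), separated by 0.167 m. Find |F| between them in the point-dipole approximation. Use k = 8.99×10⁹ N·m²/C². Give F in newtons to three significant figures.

F ≈ 4.11×10⁻⁵ N

On-axis field of dipole 1 at distance r: E = 2kp₁/r³. Force on dipole 2 is F = p₂·dE/dr (gradient along axis).
dE/dr = −6kp₁/r⁴, so |F| = 6kp₁p₂/r⁴ (attractive for aligned moments).
F = 6(8.99×10⁹)(7.11×10⁻¹⁰)(8.34×10⁻¹⁰)/(0.167)⁴ = 4.112×10⁻⁵ N.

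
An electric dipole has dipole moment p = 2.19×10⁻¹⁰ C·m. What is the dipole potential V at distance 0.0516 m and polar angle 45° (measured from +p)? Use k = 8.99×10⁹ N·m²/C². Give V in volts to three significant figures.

The dipole potential is V = kp cosθ / r².
V = (8.99×10⁹)(2.19×10⁻¹⁰)·cos45° / (0.0516)² = 522.9 V.

V ≈ 523 V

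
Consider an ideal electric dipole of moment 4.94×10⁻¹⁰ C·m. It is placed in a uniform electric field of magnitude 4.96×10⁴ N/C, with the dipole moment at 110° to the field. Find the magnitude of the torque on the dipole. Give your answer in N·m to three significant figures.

Torque on an electric dipole: τ = pE sinθ.
τ = (4.94×10⁻¹⁰)(4.96×10⁴)·sin110° = 2.302×10⁻⁵ N·m.

τ ≈ 2.30×10⁻⁵ N·m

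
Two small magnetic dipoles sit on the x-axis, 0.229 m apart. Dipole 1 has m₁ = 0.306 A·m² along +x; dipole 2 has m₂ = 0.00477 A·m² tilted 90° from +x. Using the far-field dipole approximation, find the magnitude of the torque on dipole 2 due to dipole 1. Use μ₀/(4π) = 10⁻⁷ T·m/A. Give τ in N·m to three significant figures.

Dipole B is on the axis of dipole A, so B₁ there is axial: B₁ = (μ₀/4π)·2m₁/r³ along +x.
B₁ = 2(10⁻⁷)(0.306)/(0.229)³ = 5.096×10⁻⁶ T.
τ = m₂ B₁ sinθ.
τ = (0.00477)(5.096×10⁻⁶)·sin90° = 2.431×10⁻⁸ N·m.

τ ≈ 2.43×10⁻⁸ N·m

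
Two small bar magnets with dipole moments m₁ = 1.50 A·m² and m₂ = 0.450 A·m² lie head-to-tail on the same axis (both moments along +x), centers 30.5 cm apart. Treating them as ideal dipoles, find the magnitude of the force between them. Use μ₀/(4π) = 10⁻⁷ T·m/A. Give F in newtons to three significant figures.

F ≈ 4.68×10⁻⁵ N

On-axis B of dipole 1: B = (μ₀/4π)·2m₁/r³. Force on dipole 2: F = m₂·dB/dr.
dB/dr = −(μ₀/4π)·6m₁/r⁴, so |F| = (μ₀/4π)·6m₁m₂/r⁴.
F = 6(10⁻⁷)(1.50)(0.450)/(0.305)⁴ = 4.680×10⁻⁵ N.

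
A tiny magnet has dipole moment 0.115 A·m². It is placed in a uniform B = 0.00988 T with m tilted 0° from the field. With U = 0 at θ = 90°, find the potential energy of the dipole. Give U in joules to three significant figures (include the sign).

U = −m·B = −mB cosθ.
U = −(0.115)(0.00988)·cos0° = -0.001136 J.

U ≈ -0.00114 J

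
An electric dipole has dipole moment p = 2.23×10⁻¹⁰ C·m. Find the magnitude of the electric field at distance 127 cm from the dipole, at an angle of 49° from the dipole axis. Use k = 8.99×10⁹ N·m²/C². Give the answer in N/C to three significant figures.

E ≈ 1.48 N/C

At angle θ the dipole field magnitude is E = (kp/r³)·√(1 + 3cos²θ).
kp/r³ = (8.99×10⁹)(2.23×10⁻¹⁰) / (1.27)³ = 0.9787 N/C.
√(1 + 3cos²49°) = √(1 + 3·0.4304) = √2.2912 ≈ 1.5137.
E ≈ 0.9787 × 1.514 = 1.481 N/C.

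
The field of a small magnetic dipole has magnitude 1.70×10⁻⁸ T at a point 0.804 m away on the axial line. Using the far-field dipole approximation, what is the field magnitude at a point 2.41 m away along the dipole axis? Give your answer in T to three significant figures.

Dipole fields scale as 1/r³ in the far field; the geometry is the same at both points.
B₂ = B₁ · (r₁/r₂)³ = 1.70×10⁻⁸ · (0.804/2.41)³.
(r₁/r₂)³ = (0.3336)³ = 0.03713.
B₂ ≈ 6.312×10⁻¹⁰ T.

B ≈ 6.31×10⁻¹⁰ T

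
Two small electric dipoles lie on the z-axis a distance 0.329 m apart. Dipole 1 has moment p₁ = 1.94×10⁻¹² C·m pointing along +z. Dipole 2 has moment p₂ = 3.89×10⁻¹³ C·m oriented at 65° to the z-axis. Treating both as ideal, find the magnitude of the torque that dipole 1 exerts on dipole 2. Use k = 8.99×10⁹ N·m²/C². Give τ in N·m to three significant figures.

τ ≈ 3.45×10⁻¹³ N·m

The second dipole sits on the axis of the first, so the field there is axial: E₁ = 2kp₁/r³ along +z.
E₁ = 2(8.99×10⁹)(1.94×10⁻¹²)/(0.329)³ = 0.9795 N/C.
Torque on the second dipole: τ = p₂ E₁ sinθ.
τ = (3.89×10⁻¹³)(0.9795)·sin65° = 3.453×10⁻¹³ N·m.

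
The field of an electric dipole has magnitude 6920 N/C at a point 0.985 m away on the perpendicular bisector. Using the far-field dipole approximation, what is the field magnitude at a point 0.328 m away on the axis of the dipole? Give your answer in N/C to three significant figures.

Dipole fields scale as 1/r³ in the far field.
The axial field is twice the equatorial field at the same r, so the geometry factor is 2/1.
E₂ = E₁ · (2/1) · (r₁/r₂)³ = 6920 · 2 · (0.985/0.328)³.
(r₁/r₂)³ = (3.003)³ = 27.08.
E₂ ≈ 3.748×10⁵ N/C.

E ≈ 3.75×10⁵ N/C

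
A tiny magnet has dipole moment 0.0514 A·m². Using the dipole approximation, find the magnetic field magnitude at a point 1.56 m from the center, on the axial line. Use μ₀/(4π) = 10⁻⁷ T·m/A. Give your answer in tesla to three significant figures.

On axis B = (μ₀/4π)·2m/r³.
B = 2·(10⁻⁷)·(0.0514) / (1.56)³ = 2.708×10⁻⁹ T.

B ≈ 2.71×10⁻⁹ T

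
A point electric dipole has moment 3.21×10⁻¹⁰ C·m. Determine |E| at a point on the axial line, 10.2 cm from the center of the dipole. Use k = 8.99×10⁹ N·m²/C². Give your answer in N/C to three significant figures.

E ≈ 5440 N/C

On the dipole axis E = 2kp/r³.
E = 2·(8.99×10⁹)(3.21×10⁻¹⁰) / (0.102)³ = 5439 N/C.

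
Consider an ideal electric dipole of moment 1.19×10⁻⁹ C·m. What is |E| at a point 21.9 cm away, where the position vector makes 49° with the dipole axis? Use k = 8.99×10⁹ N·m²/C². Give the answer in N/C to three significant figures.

E ≈ 1540 N/C

At angle θ the dipole field magnitude is E = (kp/r³)·√(1 + 3cos²θ).
kp/r³ = (8.99×10⁹)(1.19×10⁻⁹) / (0.219)³ = 1019 N/C.
√(1 + 3cos²49°) = √(1 + 3·0.4304) = √2.2912 ≈ 1.5137.
E ≈ 1019 × 1.514 = 1542 N/C.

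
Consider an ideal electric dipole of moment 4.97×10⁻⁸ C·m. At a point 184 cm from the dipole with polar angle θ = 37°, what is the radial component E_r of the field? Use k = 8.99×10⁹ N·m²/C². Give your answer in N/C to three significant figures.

E_r ≈ 115 N/C

For a dipole, E_r = (2kp cosθ)/r³.
kp/r³ = (8.99×10⁹)(4.97×10⁻⁸)/(1.84)³ = 71.72 N/C.
E_r = 2·71.72·cos37° = 114.6 N/C.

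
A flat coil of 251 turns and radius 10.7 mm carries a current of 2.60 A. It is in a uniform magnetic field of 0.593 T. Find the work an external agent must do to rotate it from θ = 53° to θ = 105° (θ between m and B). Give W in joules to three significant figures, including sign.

W ≈ 0.120 J

m = NIA = NIπa² = 251·(2.60)·π·(0.0107)² = 0.2347 A·m².
W_ext = ΔU = −mB cosθ₂ + mB cosθ₁ = mB(cosθ₁ − cosθ₂).
W = (0.2347)(0.593)·(cos53° − cos105°) = (0.1392)·(+0.8606) = 0.1198 J.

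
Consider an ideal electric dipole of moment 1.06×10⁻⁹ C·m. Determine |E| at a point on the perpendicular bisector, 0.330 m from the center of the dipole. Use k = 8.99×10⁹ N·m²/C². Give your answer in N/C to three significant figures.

In the equatorial plane E = kp/r³.
E = (8.99×10⁹)(1.06×10⁻⁹) / (0.330)³ = 265.2 N/C.

E ≈ 265 N/C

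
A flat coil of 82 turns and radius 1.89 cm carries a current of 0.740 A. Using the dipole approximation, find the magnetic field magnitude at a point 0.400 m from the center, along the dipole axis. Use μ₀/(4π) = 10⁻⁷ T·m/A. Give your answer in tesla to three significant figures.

B ≈ 2.13×10⁻⁷ T

m = NIA = NIπa² = 82·(0.740)·π·(0.0189)² = 0.0681 A·m².
On axis B = (μ₀/4π)·2m/r³.
B = 2·(10⁻⁷)·(0.0681) / (0.400)³ = 2.128×10⁻⁷ T.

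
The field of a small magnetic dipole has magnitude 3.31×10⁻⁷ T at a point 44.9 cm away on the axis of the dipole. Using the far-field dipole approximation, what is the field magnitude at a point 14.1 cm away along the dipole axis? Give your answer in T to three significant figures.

Dipole fields scale as 1/r³ in the far field; the geometry is the same at both points.
B₂ = B₁ · (r₁/r₂)³ = 3.31×10⁻⁷ · (44.9/14.1)³.
(r₁/r₂)³ = (3.184)³ = 32.29.
B₂ ≈ 1.069×10⁻⁵ T.

B ≈ 1.07×10⁻⁵ T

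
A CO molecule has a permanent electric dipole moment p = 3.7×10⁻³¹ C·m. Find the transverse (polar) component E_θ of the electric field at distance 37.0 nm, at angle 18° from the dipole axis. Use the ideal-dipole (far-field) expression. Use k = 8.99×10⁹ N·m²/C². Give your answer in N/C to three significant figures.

E_θ ≈ 20.3 N/C

For a dipole, E_θ = (kp sinθ)/r³.
kp/r³ = (8.99×10⁹)(3.70×10⁻³¹)/(3.70×10⁻⁸)³ = 65.67 N/C.
E_θ = 65.67·sin18° = 20.29 N/C.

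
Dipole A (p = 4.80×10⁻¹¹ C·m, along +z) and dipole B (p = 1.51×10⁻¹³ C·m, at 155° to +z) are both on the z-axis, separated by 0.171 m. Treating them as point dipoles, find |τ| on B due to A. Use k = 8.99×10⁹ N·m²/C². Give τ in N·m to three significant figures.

τ ≈ 1.10×10⁻¹¹ N·m

The second dipole sits on the axis of the first, so the field there is axial: E₁ = 2kp₁/r³ along +z.
E₁ = 2(8.99×10⁹)(4.80×10⁻¹¹)/(0.171)³ = 172.6 N/C.
Torque on the second dipole: τ = p₂ E₁ sinθ.
τ = (1.51×10⁻¹³)(172.6)·sin155° = 1.101×10⁻¹¹ N·m.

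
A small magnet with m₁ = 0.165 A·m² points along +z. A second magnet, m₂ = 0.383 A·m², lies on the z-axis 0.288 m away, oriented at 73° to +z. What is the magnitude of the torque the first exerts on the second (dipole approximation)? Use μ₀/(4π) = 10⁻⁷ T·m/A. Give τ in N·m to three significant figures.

τ ≈ 5.06×10⁻⁷ N·m

Dipole B is on the axis of dipole A, so B₁ there is axial: B₁ = (μ₀/4π)·2m₁/r³ along +z.
B₁ = 2(10⁻⁷)(0.165)/(0.288)³ = 1.381×10⁻⁶ T.
τ = m₂ B₁ sinθ.
τ = (0.383)(1.381×10⁻⁶)·sin73° = 5.060×10⁻⁷ N·m.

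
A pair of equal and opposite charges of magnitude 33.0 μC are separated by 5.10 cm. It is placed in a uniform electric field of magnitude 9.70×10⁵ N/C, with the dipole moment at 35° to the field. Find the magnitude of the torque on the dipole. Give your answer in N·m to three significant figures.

τ ≈ 0.936 N·m

Dipole moment p = qd = (3.30×10⁻⁵ C)(0.0510 m) = 1.683×10⁻⁶ C·m.
Torque on an electric dipole: τ = pE sinθ.
τ = (1.683×10⁻⁶)(9.70×10⁵)·sin35° = 0.9364 N·m.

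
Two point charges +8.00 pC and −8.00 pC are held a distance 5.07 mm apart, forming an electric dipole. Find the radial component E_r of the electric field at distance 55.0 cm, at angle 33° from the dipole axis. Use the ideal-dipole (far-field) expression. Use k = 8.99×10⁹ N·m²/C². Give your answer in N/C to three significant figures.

Dipole moment p = qd = (8.00×10⁻¹² C)(0.00507 m) = 4.056×10⁻¹⁴ C·m.
For a dipole, E_r = (2kp cosθ)/r³.
kp/r³ = (8.99×10⁹)(4.056×10⁻¹⁴)/(0.550)³ = 0.002192 N/C.
E_r = 2·0.002192·cos33° = 0.003676 N/C.

E_r ≈ 0.00368 N/C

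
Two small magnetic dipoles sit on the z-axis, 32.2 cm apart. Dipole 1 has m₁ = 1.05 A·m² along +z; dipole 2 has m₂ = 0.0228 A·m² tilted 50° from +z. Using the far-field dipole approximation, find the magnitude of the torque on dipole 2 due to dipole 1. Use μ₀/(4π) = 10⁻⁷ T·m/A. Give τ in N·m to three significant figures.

τ ≈ 1.10×10⁻⁷ N·m

Dipole B is on the axis of dipole A, so B₁ there is axial: B₁ = (μ₀/4π)·2m₁/r³ along +z.
B₁ = 2(10⁻⁷)(1.05)/(0.322)³ = 6.290×10⁻⁶ T.
τ = m₂ B₁ sinθ.
τ = (0.0228)(6.290×10⁻⁶)·sin50° = 1.099×10⁻⁷ N·m.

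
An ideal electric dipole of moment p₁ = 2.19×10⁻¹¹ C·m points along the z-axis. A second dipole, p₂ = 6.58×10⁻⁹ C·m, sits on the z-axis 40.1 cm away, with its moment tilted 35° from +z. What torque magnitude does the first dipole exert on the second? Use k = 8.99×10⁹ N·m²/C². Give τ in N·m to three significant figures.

The second dipole sits on the axis of the first, so the field there is axial: E₁ = 2kp₁/r³ along +z.
E₁ = 2(8.99×10⁹)(2.19×10⁻¹¹)/(0.401)³ = 6.107 N/C.
Torque on the second dipole: τ = p₂ E₁ sinθ.
τ = (6.58×10⁻⁹)(6.107)·sin35° = 2.305×10⁻⁸ N·m.

τ ≈ 2.30×10⁻⁸ N·m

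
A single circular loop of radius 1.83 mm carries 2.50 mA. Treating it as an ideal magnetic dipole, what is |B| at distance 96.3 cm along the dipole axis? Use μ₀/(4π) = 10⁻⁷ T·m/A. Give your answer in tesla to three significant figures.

B ≈ 5.89×10⁻¹⁵ T

Magnetic moment m = IA = Iπa² = (0.00250)·π·(0.00183)² = 2.63×10⁻⁸ A·m².
On axis B = (μ₀/4π)·2m/r³.
B = 2·(10⁻⁷)·(2.63×10⁻⁸) / (0.963)³ = 5.890×10⁻¹⁵ T.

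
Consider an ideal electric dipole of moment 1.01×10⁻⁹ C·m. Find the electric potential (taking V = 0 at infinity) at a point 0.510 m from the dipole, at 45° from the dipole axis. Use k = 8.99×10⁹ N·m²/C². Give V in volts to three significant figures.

V ≈ 24.7 V

The dipole potential is V = kp cosθ / r².
V = (8.99×10⁹)(1.01×10⁻⁹)·cos45° / (0.510)² = 24.68 V.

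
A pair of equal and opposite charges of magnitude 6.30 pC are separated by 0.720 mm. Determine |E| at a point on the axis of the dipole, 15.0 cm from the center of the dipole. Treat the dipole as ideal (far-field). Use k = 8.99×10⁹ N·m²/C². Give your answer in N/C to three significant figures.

E ≈ 0.0242 N/C

Dipole moment p = qd = (6.30×10⁻¹² C)(7.20×10⁻⁴ m) = 4.536×10⁻¹⁵ C·m.
On the dipole axis E = 2kp/r³.
E = 2·(8.99×10⁹)(4.536×10⁻¹⁵) / (0.150)³ = 0.02417 N/C.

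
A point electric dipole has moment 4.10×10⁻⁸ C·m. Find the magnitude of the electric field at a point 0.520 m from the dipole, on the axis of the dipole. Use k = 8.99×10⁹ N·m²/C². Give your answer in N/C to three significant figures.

On the dipole axis E = 2kp/r³.
E = 2·(8.99×10⁹)(4.10×10⁻⁸) / (0.520)³ = 5243 N/C.

E ≈ 5240 N/C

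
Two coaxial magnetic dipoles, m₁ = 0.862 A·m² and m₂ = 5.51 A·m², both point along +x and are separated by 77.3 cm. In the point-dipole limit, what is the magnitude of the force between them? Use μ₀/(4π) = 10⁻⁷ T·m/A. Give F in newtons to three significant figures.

On-axis B of dipole 1: B = (μ₀/4π)·2m₁/r³. Force on dipole 2: F = m₂·dB/dr.
dB/dr = −(μ₀/4π)·6m₁/r⁴, so |F| = (μ₀/4π)·6m₁m₂/r⁴.
F = 6(10⁻⁷)(0.862)(5.51)/(0.773)⁴ = 7.982×10⁻⁶ N.

F ≈ 7.98×10⁻⁶ N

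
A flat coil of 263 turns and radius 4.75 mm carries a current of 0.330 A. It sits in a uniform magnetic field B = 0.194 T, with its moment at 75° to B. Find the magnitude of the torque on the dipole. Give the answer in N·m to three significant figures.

τ ≈ 0.00115 N·m

m = NIA = NIπa² = 263·(0.330)·π·(0.00475)² = 0.006152 A·m².
Torque on a magnetic dipole: τ = mB sinθ.
τ = (0.006152)(0.194)·sin75° = 0.001153 N·m.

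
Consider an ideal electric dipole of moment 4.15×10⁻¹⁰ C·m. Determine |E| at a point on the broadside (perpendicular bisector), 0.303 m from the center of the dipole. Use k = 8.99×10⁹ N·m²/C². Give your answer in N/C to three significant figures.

In the equatorial plane E = kp/r³.
E = (8.99×10⁹)(4.15×10⁻¹⁰) / (0.303)³ = 134.1 N/C.

E ≈ 134 N/C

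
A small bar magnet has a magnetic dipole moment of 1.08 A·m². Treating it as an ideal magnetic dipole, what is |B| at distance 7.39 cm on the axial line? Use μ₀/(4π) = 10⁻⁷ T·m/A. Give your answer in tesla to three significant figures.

B ≈ 5.35×10⁻⁴ T

On axis B = (μ₀/4π)·2m/r³.
B = 2·(10⁻⁷)·(1.08) / (0.0739)³ = 5.352×10⁻⁴ T.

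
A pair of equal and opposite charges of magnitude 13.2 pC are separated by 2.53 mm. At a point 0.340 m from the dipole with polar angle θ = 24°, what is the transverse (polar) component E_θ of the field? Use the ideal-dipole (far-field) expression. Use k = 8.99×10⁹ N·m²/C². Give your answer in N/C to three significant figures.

Dipole moment p = qd = (1.32×10⁻¹¹ C)(0.00253 m) = 3.34×10⁻¹⁴ C·m.
For a dipole, E_θ = (kp sinθ)/r³.
kp/r³ = (8.99×10⁹)(3.34×10⁻¹⁴)/(0.340)³ = 0.007640 N/C.
E_θ = 0.007640·sin24° = 0.003107 N/C.

E_θ ≈ 0.00311 N/C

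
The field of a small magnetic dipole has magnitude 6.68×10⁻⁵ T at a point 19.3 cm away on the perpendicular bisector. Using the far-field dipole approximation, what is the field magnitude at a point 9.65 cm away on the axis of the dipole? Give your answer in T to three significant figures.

Dipole fields scale as 1/r³ in the far field.
The axial field is twice the equatorial field at the same r, so the geometry factor is 2/1.
B₂ = B₁ · (2/1) · (r₁/r₂)³ = 6.68×10⁻⁵ · 2 · (19.3/9.65)³.
(r₁/r₂)³ = (2)³ = 8.
B₂ ≈ 0.001069 T.

B ≈ 0.00107 T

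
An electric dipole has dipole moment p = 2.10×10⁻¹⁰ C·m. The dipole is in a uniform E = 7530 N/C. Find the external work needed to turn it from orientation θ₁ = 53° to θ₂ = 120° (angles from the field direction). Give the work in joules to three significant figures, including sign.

W_ext = ΔU = U(θ₂) − U(θ₁) = −pE cosθ₂ − (−pE cosθ₁) = pE(cosθ₁ − cosθ₂).
W = (2.10×10⁻¹⁰)(7530)·(cos53° − cos120°) = (1.581×10⁻⁶)·(+1.1018) = 1.742×10⁻⁶ J.

W ≈ 1.74×10⁻⁶ J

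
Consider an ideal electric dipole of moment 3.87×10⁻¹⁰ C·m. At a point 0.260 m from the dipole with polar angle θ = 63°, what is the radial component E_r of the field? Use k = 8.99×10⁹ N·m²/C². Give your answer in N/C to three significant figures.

E_r ≈ 180 N/C

For a dipole, E_r = (2kp cosθ)/r³.
kp/r³ = (8.99×10⁹)(3.87×10⁻¹⁰)/(0.260)³ = 197.9 N/C.
E_r = 2·197.9·cos63° = 179.7 N/C.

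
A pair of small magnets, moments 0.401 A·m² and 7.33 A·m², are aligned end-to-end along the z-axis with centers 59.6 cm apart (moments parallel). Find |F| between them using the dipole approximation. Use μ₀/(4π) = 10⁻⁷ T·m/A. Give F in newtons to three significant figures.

On-axis B of dipole 1: B = (μ₀/4π)·2m₁/r³. Force on dipole 2: F = m₂·dB/dr.
dB/dr = −(μ₀/4π)·6m₁/r⁴, so |F| = (μ₀/4π)·6m₁m₂/r⁴.
F = 6(10⁻⁷)(0.401)(7.33)/(0.596)⁴ = 1.398×10⁻⁵ N.

F ≈ 1.40×10⁻⁵ N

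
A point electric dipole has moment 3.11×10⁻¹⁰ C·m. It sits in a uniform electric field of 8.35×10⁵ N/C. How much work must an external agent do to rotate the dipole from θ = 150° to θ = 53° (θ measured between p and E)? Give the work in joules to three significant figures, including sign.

W ≈ -3.81×10⁻⁴ J

W_ext = ΔU = U(θ₂) − U(θ₁) = −pE cosθ₂ − (−pE cosθ₁) = pE(cosθ₁ − cosθ₂).
W = (3.11×10⁻¹⁰)(8.35×10⁵)·(cos150° − cos53°) = (2.597×10⁻⁴)·(-1.4678) = -3.812×10⁻⁴ J.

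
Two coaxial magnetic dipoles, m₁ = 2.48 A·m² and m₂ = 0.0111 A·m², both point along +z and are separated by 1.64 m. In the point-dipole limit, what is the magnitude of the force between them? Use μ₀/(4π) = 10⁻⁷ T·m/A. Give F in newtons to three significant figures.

F ≈ 2.28×10⁻⁹ N

On-axis B of dipole 1: B = (μ₀/4π)·2m₁/r³. Force on dipole 2: F = m₂·dB/dr.
dB/dr = −(μ₀/4π)·6m₁/r⁴, so |F| = (μ₀/4π)·6m₁m₂/r⁴.
F = 6(10⁻⁷)(2.48)(0.0111)/(1.64)⁴ = 2.283×10⁻⁹ N.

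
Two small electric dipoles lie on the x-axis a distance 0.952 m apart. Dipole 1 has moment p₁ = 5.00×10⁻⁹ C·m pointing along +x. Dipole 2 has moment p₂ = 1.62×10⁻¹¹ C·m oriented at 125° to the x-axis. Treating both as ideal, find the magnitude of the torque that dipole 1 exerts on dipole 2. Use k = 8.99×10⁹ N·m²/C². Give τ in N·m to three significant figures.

τ ≈ 1.38×10⁻⁹ N·m

The second dipole sits on the axis of the first, so the field there is axial: E₁ = 2kp₁/r³ along +x.
E₁ = 2(8.99×10⁹)(5.00×10⁻⁹)/(0.952)³ = 104.2 N/C.
Torque on the second dipole: τ = p₂ E₁ sinθ.
τ = (1.62×10⁻¹¹)(104.2)·sin125° = 1.383×10⁻⁹ N·m.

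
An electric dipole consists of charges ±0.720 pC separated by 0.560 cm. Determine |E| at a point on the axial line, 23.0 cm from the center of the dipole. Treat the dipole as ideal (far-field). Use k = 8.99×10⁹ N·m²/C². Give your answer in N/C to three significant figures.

E ≈ 0.00596 N/C

Dipole moment p = qd = (7.20×10⁻¹³ C)(0.00560 m) = 4.032×10⁻¹⁵ C·m.
On the dipole axis E = 2kp/r³.
E = 2·(8.99×10⁹)(4.032×10⁻¹⁵) / (0.230)³ = 0.005958 N/C.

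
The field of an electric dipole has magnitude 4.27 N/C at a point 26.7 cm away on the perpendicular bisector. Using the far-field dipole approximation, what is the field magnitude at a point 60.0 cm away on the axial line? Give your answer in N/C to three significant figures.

E ≈ 0.753 N/C

Dipole fields scale as 1/r³ in the far field.
The axial field is twice the equatorial field at the same r, so the geometry factor is 2/1.
E₂ = E₁ · (2/1) · (r₁/r₂)³ = 4.27 · 2 · (26.7/60.0)³.
(r₁/r₂)³ = (0.445)³ = 0.08812.
E₂ ≈ 0.7526 N/C.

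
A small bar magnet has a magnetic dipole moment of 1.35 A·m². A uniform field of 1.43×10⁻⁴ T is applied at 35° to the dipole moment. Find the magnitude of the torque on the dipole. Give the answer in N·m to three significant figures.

Torque on a magnetic dipole: τ = mB sinθ.
τ = (1.35)(1.43×10⁻⁴)·sin35° = 1.107×10⁻⁴ N·m.

τ ≈ 1.11×10⁻⁴ N·m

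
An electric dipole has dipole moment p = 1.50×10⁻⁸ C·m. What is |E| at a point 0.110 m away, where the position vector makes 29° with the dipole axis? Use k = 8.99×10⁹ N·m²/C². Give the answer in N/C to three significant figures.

E ≈ 1.84×10⁵ N/C

At angle θ the dipole field magnitude is E = (kp/r³)·√(1 + 3cos²θ).
kp/r³ = (8.99×10⁹)(1.50×10⁻⁸) / (0.110)³ = 1.013×10⁵ N/C.
√(1 + 3cos²29°) = √(1 + 3·0.7650) = √3.2949 ≈ 1.8152.
E ≈ 1.013×10⁵ × 1.815 = 1.839×10⁵ N/C.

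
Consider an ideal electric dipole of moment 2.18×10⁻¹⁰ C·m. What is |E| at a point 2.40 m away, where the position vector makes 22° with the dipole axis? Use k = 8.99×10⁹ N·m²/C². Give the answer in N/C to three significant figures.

At angle θ the dipole field magnitude is E = (kp/r³)·√(1 + 3cos²θ).
kp/r³ = (8.99×10⁹)(2.18×10⁻¹⁰) / (2.40)³ = 0.1418 N/C.
√(1 + 3cos²22°) = √(1 + 3·0.8597) = √3.5790 ≈ 1.8918.
E ≈ 0.1418 × 1.892 = 0.2682 N/C.

E ≈ 0.268 N/C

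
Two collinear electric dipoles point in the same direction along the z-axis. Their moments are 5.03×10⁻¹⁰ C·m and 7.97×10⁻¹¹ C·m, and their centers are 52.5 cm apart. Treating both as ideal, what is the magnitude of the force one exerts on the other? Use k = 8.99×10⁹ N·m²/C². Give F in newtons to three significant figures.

On-axis field of dipole 1 at distance r: E = 2kp₁/r³. Force on dipole 2 is F = p₂·dE/dr (gradient along axis).
dE/dr = −6kp₁/r⁴, so |F| = 6kp₁p₂/r⁴ (attractive for aligned moments).
F = 6(8.99×10⁹)(5.03×10⁻¹⁰)(7.97×10⁻¹¹)/(0.525)⁴ = 2.846×10⁻⁸ N.

F ≈ 2.85×10⁻⁸ N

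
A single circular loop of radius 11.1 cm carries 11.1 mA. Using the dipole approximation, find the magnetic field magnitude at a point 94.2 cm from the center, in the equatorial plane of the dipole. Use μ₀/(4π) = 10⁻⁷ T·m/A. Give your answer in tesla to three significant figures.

B ≈ 5.14×10⁻¹¹ T

Magnetic moment m = IA = Iπa² = (0.0111)·π·(0.111)² = 4.297×10⁻⁴ A·m².
In the equatorial plane B = (μ₀/4π)·m/r³ (half the axial value).
B = (10⁻⁷)·(4.297×10⁻⁴) / (0.942)³ = 5.141×10⁻¹¹ T.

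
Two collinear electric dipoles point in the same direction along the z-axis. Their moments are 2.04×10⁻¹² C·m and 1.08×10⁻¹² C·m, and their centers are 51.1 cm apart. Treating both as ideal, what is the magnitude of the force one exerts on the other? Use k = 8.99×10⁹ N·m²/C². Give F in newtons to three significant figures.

F ≈ 1.74×10⁻¹² N

On-axis field of dipole 1 at distance r: E = 2kp₁/r³. Force on dipole 2 is F = p₂·dE/dr (gradient along axis).
dE/dr = −6kp₁/r⁴, so |F| = 6kp₁p₂/r⁴ (attractive for aligned moments).
F = 6(8.99×10⁹)(2.04×10⁻¹²)(1.08×10⁻¹²)/(0.511)⁴ = 1.743×10⁻¹² N.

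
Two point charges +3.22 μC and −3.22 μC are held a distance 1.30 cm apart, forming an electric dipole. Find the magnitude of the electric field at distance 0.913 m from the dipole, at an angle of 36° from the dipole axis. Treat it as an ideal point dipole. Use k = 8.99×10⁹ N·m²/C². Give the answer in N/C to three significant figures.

E ≈ 851 N/C

Dipole moment p = qd = (3.22×10⁻⁶ C)(0.0130 m) = 4.186×10⁻⁸ C·m.
At angle θ the dipole field magnitude is E = (kp/r³)·√(1 + 3cos²θ).
kp/r³ = (8.99×10⁹)(4.186×10⁻⁸) / (0.913)³ = 494.5 N/C.
√(1 + 3cos²36°) = √(1 + 3·0.6545) = √2.9635 ≈ 1.7215.
E ≈ 494.5 × 1.721 = 851.2 N/C.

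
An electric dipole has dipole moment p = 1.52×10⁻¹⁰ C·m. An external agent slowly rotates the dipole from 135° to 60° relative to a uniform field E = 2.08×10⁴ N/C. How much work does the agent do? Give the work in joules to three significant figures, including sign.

W ≈ -3.82×10⁻⁶ J

W_ext = ΔU = U(θ₂) − U(θ₁) = −pE cosθ₂ − (−pE cosθ₁) = pE(cosθ₁ − cosθ₂).
W = (1.52×10⁻¹⁰)(2.08×10⁴)·(cos135° − cos60°) = (3.162×10⁻⁶)·(-1.2071) = -3.816×10⁻⁶ J.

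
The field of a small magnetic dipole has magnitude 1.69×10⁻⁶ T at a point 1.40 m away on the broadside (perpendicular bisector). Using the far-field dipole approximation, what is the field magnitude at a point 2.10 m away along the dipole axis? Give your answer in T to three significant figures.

Dipole fields scale as 1/r³ in the far field.
The axial field is twice the equatorial field at the same r, so the geometry factor is 2/1.
B₂ = B₁ · (2/1) · (r₁/r₂)³ = 1.69×10⁻⁶ · 2 · (1.40/2.10)³.
(r₁/r₂)³ = (0.6667)³ = 0.2963.
B₂ ≈ 1.001×10⁻⁶ T.

B ≈ 1.00×10⁻⁶ T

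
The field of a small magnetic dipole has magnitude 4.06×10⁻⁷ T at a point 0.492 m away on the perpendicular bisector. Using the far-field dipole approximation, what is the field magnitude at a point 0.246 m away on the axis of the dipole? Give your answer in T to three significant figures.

B ≈ 6.50×10⁻⁶ T

Dipole fields scale as 1/r³ in the far field.
The axial field is twice the equatorial field at the same r, so the geometry factor is 2/1.
B₂ = B₁ · (2/1) · (r₁/r₂)³ = 4.06×10⁻⁷ · 2 · (0.492/0.246)³.
(r₁/r₂)³ = (2)³ = 8.
B₂ ≈ 6.496×10⁻⁶ T.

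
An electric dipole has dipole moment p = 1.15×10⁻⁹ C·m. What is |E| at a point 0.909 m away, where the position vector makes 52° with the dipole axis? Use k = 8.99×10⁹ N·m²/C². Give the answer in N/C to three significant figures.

E ≈ 20.1 N/C

At angle θ the dipole field magnitude is E = (kp/r³)·√(1 + 3cos²θ).
kp/r³ = (8.99×10⁹)(1.15×10⁻⁹) / (0.909)³ = 13.76 N/C.
√(1 + 3cos²52°) = √(1 + 3·0.3790) = √2.1371 ≈ 1.4619.
E ≈ 13.76 × 1.462 = 20.12 N/C.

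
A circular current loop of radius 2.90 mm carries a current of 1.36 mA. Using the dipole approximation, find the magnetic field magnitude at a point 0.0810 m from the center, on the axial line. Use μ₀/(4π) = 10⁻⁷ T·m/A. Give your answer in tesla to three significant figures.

Magnetic moment m = IA = Iπa² = (0.00136)·π·(0.00290)² = 3.593×10⁻⁸ A·m².
On axis B = (μ₀/4π)·2m/r³.
B = 2·(10⁻⁷)·(3.593×10⁻⁸) / (0.0810)³ = 1.352×10⁻¹¹ T.

B ≈ 1.35×10⁻¹¹ T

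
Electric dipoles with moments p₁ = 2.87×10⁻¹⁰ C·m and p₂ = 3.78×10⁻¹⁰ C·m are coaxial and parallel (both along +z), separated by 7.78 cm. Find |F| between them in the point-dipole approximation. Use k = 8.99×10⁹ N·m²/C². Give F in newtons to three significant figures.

F ≈ 1.60×10⁻⁴ N

On-axis field of dipole 1 at distance r: E = 2kp₁/r³. Force on dipole 2 is F = p₂·dE/dr (gradient along axis).
dE/dr = −6kp₁/r⁴, so |F| = 6kp₁p₂/r⁴ (attractive for aligned moments).
F = 6(8.99×10⁹)(2.87×10⁻¹⁰)(3.78×10⁻¹⁰)/(0.0778)⁴ = 1.597×10⁻⁴ N.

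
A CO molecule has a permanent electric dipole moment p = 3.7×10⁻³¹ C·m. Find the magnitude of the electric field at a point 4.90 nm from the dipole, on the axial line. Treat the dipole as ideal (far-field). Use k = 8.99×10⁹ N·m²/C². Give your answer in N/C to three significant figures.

On the dipole axis E = 2kp/r³.
E = 2·(8.99×10⁹)(3.70×10⁻³¹) / (4.90×10⁻⁹)³ = 5.655×10⁴ N/C.

E ≈ 5.65×10⁴ N/C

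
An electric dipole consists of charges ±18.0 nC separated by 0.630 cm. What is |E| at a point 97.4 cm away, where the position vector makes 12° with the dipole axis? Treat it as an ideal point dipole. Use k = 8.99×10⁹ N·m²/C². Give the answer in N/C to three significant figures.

E ≈ 2.17 N/C

Dipole moment p = qd = (1.80×10⁻⁸ C)(0.00630 m) = 1.134×10⁻¹⁰ C·m.
At angle θ the dipole field magnitude is E = (kp/r³)·√(1 + 3cos²θ).
kp/r³ = (8.99×10⁹)(1.134×10⁻¹⁰) / (0.974)³ = 1.103 N/C.
√(1 + 3cos²12°) = √(1 + 3·0.9568) = √3.8703 ≈ 1.9673.
E ≈ 1.103 × 1.967 = 2.171 N/C.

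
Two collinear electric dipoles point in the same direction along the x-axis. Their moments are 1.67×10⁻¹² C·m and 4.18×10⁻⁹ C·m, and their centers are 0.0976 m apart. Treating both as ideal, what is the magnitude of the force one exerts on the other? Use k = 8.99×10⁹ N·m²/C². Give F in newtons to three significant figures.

On-axis field of dipole 1 at distance r: E = 2kp₁/r³. Force on dipole 2 is F = p₂·dE/dr (gradient along axis).
dE/dr = −6kp₁/r⁴, so |F| = 6kp₁p₂/r⁴ (attractive for aligned moments).
F = 6(8.99×10⁹)(1.67×10⁻¹²)(4.18×10⁻⁹)/(0.0976)⁴ = 4.150×10⁻⁶ N.

F ≈ 4.15×10⁻⁶ N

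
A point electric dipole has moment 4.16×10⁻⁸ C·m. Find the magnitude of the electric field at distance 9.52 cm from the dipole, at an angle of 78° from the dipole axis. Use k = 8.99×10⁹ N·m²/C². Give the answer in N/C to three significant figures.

At angle θ the dipole field magnitude is E = (kp/r³)·√(1 + 3cos²θ).
kp/r³ = (8.99×10⁹)(4.16×10⁻⁸) / (0.0952)³ = 4.335×10⁵ N/C.
√(1 + 3cos²78°) = √(1 + 3·0.0432) = √1.1297 ≈ 1.0629.
E ≈ 4.335×10⁵ × 1.063 = 4.607×10⁵ N/C.

E ≈ 4.61×10⁵ N/C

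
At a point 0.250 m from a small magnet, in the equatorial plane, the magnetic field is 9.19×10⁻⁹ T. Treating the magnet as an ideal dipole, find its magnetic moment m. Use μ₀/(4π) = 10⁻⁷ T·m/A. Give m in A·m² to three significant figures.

In the equatorial plane B = (μ₀/4π)·m/r³, so m = Br³·4π/(μ₀).
m = (9.19×10⁻⁹)·(0.250)³ / (10⁻⁷) = 0.001436 A·m².

m ≈ 0.00144 A·m²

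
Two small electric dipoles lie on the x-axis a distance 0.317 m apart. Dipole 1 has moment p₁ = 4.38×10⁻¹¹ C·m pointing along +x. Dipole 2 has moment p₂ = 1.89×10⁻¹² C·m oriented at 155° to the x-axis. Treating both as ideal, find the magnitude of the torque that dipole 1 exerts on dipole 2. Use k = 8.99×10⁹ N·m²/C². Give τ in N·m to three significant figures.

τ ≈ 1.97×10⁻¹¹ N·m

The second dipole sits on the axis of the first, so the field there is axial: E₁ = 2kp₁/r³ along +x.
E₁ = 2(8.99×10⁹)(4.38×10⁻¹¹)/(0.317)³ = 24.72 N/C.
Torque on the second dipole: τ = p₂ E₁ sinθ.
τ = (1.89×10⁻¹²)(24.72)·sin155° = 1.975×10⁻¹¹ N·m.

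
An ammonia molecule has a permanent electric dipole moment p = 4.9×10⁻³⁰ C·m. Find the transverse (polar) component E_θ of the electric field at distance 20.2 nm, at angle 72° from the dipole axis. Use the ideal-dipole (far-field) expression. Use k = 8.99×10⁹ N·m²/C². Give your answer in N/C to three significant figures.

E_θ ≈ 5080 N/C

For a dipole, E_θ = (kp sinθ)/r³.
kp/r³ = (8.99×10⁹)(4.90×10⁻³⁰)/(2.02×10⁻⁸)³ = 5344 N/C.
E_θ = 5344·sin72° = 5083 N/C.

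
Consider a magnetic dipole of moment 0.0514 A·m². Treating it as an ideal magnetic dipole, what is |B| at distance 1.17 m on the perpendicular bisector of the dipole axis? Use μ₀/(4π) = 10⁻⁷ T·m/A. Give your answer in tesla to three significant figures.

In the equatorial plane B = (μ₀/4π)·m/r³ (half the axial value).
B = (10⁻⁷)·(0.0514) / (1.17)³ = 3.209×10⁻⁹ T.

B ≈ 3.21×10⁻⁹ T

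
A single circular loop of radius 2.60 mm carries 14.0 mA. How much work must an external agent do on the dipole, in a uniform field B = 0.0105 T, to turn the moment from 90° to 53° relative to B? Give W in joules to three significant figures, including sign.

W ≈ -1.88×10⁻⁹ J

Magnetic moment m = IA = Iπa² = (0.0140)·π·(0.00260)² = 2.973×10⁻⁷ A·m².
W_ext = ΔU = −mB cosθ₂ + mB cosθ₁ = mB(cosθ₁ − cosθ₂).
W = (2.973×10⁻⁷)(0.0105)·(cos90° − cos53°) = (3.122×10⁻⁹)·(-0.6018) = -1.879×10⁻⁹ J.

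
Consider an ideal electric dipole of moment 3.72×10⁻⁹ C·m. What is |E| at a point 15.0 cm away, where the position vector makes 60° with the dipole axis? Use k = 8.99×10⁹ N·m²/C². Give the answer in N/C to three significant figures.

E ≈ 1.31×10⁴ N/C

At angle θ the dipole field magnitude is E = (kp/r³)·√(1 + 3cos²θ).
kp/r³ = (8.99×10⁹)(3.72×10⁻⁹) / (0.150)³ = 9909 N/C.
√(1 + 3cos²60°) = √(1 + 3·0.2500) = √1.7500 ≈ 1.3229.
E ≈ 9909 × 1.323 = 1.311×10⁴ N/C.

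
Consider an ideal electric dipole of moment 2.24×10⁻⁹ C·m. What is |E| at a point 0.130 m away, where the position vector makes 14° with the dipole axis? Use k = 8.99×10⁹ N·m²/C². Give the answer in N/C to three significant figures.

At angle θ the dipole field magnitude is E = (kp/r³)·√(1 + 3cos²θ).
kp/r³ = (8.99×10⁹)(2.24×10⁻⁹) / (0.130)³ = 9166 N/C.
√(1 + 3cos²14°) = √(1 + 3·0.9415) = √3.8244 ≈ 1.9556.
E ≈ 9166 × 1.956 = 1.793×10⁴ N/C.

E ≈ 1.79×10⁴ N/C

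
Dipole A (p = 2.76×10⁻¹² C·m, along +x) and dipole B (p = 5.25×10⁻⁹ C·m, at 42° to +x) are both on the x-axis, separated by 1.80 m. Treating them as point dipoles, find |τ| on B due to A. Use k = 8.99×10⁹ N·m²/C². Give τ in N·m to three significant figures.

The second dipole sits on the axis of the first, so the field there is axial: E₁ = 2kp₁/r³ along +x.
E₁ = 2(8.99×10⁹)(2.76×10⁻¹²)/(1.80)³ = 0.008509 N/C.
Torque on the second dipole: τ = p₂ E₁ sinθ.
τ = (5.25×10⁻⁹)(0.008509)·sin42° = 2.989×10⁻¹¹ N·m.

τ ≈ 2.99×10⁻¹¹ N·m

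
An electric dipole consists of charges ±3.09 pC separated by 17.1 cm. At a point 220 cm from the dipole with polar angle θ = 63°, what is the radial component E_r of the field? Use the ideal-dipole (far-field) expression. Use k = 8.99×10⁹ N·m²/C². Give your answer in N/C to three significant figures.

E_r ≈ 4.05×10⁻⁴ N/C

Dipole moment p = qd = (3.09×10⁻¹² C)(0.171 m) = 5.284×10⁻¹³ C·m.
For a dipole, E_r = (2kp cosθ)/r³.
kp/r³ = (8.99×10⁹)(5.284×10⁻¹³)/(2.20)³ = 4.461×10⁻⁴ N/C.
E_r = 2·4.461×10⁻⁴·cos63° = 4.051×10⁻⁴ N/C.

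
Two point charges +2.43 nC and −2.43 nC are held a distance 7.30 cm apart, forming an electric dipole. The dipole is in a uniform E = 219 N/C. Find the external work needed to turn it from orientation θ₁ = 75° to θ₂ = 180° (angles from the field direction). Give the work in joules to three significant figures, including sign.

W ≈ 4.89×10⁻⁸ J

Dipole moment p = qd = (2.43×10⁻⁹ C)(0.0730 m) = 1.774×10⁻¹⁰ C·m.
W_ext = ΔU = U(θ₂) − U(θ₁) = −pE cosθ₂ − (−pE cosθ₁) = pE(cosθ₁ − cosθ₂).
W = (1.774×10⁻¹⁰)(219)·(cos75° − cos180°) = (3.885×10⁻⁸)·(+1.2588) = 4.891×10⁻⁸ J.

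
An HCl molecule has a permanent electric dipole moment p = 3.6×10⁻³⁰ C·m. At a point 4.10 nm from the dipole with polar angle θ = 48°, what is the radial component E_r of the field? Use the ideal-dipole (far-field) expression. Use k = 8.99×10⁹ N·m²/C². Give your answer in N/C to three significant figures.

E_r ≈ 6.28×10⁵ N/C

For a dipole, E_r = (2kp cosθ)/r³.
kp/r³ = (8.99×10⁹)(3.60×10⁻³⁰)/(4.10×10⁻⁹)³ = 4.696×10⁵ N/C.
E_r = 2·4.696×10⁵·cos48° = 6.284×10⁵ N/C.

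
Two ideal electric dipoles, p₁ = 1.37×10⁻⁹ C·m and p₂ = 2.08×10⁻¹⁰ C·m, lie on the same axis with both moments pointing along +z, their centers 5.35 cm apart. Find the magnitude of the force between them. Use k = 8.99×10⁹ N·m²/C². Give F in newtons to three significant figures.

On-axis field of dipole 1 at distance r: E = 2kp₁/r³. Force on dipole 2 is F = p₂·dE/dr (gradient along axis).
dE/dr = −6kp₁/r⁴, so |F| = 6kp₁p₂/r⁴ (attractive for aligned moments).
F = 6(8.99×10⁹)(1.37×10⁻⁹)(2.08×10⁻¹⁰)/(0.0535)⁴ = 0.001876 N.

F ≈ 0.00188 N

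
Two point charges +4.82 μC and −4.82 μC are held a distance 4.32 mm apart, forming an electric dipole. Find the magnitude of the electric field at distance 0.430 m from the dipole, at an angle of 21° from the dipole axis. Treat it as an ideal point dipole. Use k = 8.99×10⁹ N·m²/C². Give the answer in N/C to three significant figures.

Dipole moment p = qd = (4.82×10⁻⁶ C)(0.00432 m) = 2.082×10⁻⁸ C·m.
At angle θ the dipole field magnitude is E = (kp/r³)·√(1 + 3cos²θ).
kp/r³ = (8.99×10⁹)(2.082×10⁻⁸) / (0.430)³ = 2354 N/C.
√(1 + 3cos²21°) = √(1 + 3·0.8716) = √3.6147 ≈ 1.9012.
E ≈ 2354 × 1.901 = 4476 N/C.

E ≈ 4480 N/C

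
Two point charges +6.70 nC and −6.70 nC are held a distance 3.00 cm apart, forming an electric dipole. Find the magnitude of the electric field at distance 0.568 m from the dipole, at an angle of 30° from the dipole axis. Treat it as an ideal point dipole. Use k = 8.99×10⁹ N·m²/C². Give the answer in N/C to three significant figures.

Dipole moment p = qd = (6.70×10⁻⁹ C)(0.0300 m) = 2.01×10⁻¹⁰ C·m.
At angle θ the dipole field magnitude is E = (kp/r³)·√(1 + 3cos²θ).
kp/r³ = (8.99×10⁹)(2.01×10⁻¹⁰) / (0.568)³ = 9.861 N/C.
√(1 + 3cos²30°) = √(1 + 3·0.7500) = √3.2500 ≈ 1.8028.
E ≈ 9.861 × 1.803 = 17.78 N/C.

E ≈ 17.8 N/C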